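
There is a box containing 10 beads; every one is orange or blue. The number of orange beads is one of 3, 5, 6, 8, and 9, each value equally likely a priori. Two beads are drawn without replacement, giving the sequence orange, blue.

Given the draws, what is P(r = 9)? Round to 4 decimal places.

0.0947

Under each hypothesis, the probability of the observed sequence is: P(data | r = 3) = (3/10)(7/9) = 7/30; P(data | r = 5) = (5/10)(5/9) = 5/18; P(data | r = 6) = (6/10)(4/9) = 4/15; P(data | r = 8) = (8/10)(2/9) = 8/45; P(data | r = 9) = (9/10)(1/9) = 1/10.
Weighting by the prior gives 1/5 · 7/30 = 7/150, 1/5 · 5/18 = 1/18, 1/5 · 4/15 = 4/75, 1/5 · 8/45 = 8/225, 1/5 · 1/10 = 1/50; these sum to 19/90.
Therefore the posterior P(r = 9 | data) = (1/50) / (19/90) = 9/95.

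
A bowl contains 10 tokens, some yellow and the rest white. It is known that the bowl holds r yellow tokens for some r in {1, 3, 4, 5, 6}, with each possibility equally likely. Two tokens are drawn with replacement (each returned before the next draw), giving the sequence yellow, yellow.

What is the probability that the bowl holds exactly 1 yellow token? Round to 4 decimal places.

0.0115

The likelihood of the observed sequence under each hypothesis: P(data | r = 1) = (1/10)(1/10) = 1/100; P(data | r = 3) = (3/10)(3/10) = 9/100; P(data | r = 4) = (4/10)(4/10) = 4/25; P(data | r = 5) = (5/10)(5/10) = 1/4; P(data | r = 6) = (6/10)(6/10) = 9/25.
The prior-weighted likelihoods are 1/5 · 1/100 = 1/500, 1/5 · 9/100 = 9/500, 1/5 · 4/25 = 4/125, 1/5 · 1/4 = 1/20, 1/5 · 9/25 = 9/125; these sum to 87/500.
So P(r = 1 | data) = (1/500) / (87/500) = 1/87.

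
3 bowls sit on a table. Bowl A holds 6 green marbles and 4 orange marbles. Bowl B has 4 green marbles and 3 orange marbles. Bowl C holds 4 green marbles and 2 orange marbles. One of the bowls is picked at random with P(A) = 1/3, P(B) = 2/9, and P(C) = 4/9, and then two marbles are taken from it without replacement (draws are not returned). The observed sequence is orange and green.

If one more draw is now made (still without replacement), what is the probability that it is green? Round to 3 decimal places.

Compute the likelihood of the observed sequence for each case: P(data | bowl A) = (4/10)(6/9) = 4/15; P(data | bowl B) = (3/7)(4/6) = 2/7; P(data | bowl C) = (2/6)(4/5) = 4/15.
Multiplying each by its prior: 1/3 · 4/15 = 4/45, 2/9 · 2/7 = 4/63, 4/9 · 4/15 = 16/135; with total 256/945.
Normalising, the posterior is P(bowl A | data) = 21/64, P(bowl B | data) = 15/64, P(bowl C | data) = 7/16.
So P(green next | data) = Σ P(green next | H) P(H | data) = (5/8)(21/64) + (3/5)(15/64) + (3/4)(7/16) = 345/512.

0.674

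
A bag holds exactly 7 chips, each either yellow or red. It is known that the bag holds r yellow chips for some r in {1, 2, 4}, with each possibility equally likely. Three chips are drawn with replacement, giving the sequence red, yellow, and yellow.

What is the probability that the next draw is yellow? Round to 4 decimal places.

Under each hypothesis, the probability of the observed sequence is: P(data | r = 1) = (6/7)(1/7)(1/7) = 0.017493; P(data | r = 2) = (5/7)(2/7)(2/7) = 0.058309; P(data | r = 4) = (3/7)(4/7)(4/7) = 0.13994.
Weighting by the prior gives 1/3 · 0.017493 = 0.0058309, 1/3 · 0.058309 = 0.019436, 1/3 · 0.13994 = 0.046647; with total 0.071914.
Dividing through by the total gives posterior P(r = 1 | data) = 0.081081, P(r = 2 | data) = 0.27027, P(r = 4 | data) = 0.64865.
So P(yellow next | data) = Σ P(yellow next | H) P(H | data) = (1/7)(0.081081) + (2/7)(0.27027) + (4/7)(0.64865) = 0.45946.

0.4595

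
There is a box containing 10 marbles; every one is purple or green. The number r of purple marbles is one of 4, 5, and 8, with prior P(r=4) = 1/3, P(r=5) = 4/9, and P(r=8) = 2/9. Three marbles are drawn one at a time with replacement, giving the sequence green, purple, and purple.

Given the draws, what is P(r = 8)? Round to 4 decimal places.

0.2452

Compute the likelihood of the observed sequence for each case: P(data | r = 4) = (6/10)(4/10)(4/10) = 0.096; P(data | r = 5) = (5/10)(5/10)(5/10) = 0.125; P(data | r = 8) = (2/10)(8/10)(8/10) = 0.128.
Weighting by the prior gives 1/3 · 0.096 = 0.032, 4/9 · 0.125 = 0.055556, 2/9 · 0.128 = 0.028444; summing to 0.116.
Hence P(r = 8 | data) = (0.028444) / (0.116) = 0.24521.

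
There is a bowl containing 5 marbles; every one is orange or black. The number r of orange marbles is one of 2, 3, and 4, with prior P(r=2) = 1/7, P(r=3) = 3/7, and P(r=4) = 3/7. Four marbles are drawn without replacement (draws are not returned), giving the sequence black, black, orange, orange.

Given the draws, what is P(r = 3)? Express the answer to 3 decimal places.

0.750

Under each hypothesis, the probability of the observed sequence is: P(data | r = 2) = (3/5)(2/4)(2/3)(1/2) = 1/10; P(data | r = 3) = (2/5)(1/4)(3/3)(2/2) = 1/10; P(data | r = 4) = (1/5)(0/4) = 0.
Weighting by the prior gives 1/7 · 1/10 = 1/70, 3/7 · 1/10 = 3/70, 3/7 · 0 = 0; with total 2/35.
So P(r = 3 | data) = (3/70) / (2/35) = 3/4.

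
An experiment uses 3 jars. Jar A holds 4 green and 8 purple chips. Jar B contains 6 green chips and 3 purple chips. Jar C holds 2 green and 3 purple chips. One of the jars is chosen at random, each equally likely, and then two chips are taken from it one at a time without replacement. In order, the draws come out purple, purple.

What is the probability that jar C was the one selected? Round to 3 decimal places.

0.371

Compute the likelihood of the observed sequence for each case: P(data | jar A) = (8/12)(7/11) = 0.42424; P(data | jar B) = (3/9)(2/8) = 0.083333; P(data | jar C) = (3/5)(2/4) = 0.3.
Multiplying each by its prior: 1/3 · 0.42424 = 0.14141, 1/3 · 0.083333 = 0.027778, 1/3 · 0.3 = 0.1; these sum to 0.26919.
By Bayes' rule, P(jar C | data) = (0.1) / (0.26919) = 0.37148.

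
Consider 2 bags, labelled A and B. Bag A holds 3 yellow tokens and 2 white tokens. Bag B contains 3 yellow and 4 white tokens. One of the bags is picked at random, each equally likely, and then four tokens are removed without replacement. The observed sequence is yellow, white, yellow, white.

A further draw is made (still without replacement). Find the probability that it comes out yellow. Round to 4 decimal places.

0.6923

For each hypothesis, P(data | H) works out to: P(data | bag A) = (3/5)(2/4)(2/3)(1/2) = 1/10; P(data | bag B) = (3/7)(4/6)(2/5)(3/4) = 3/35.
The prior-weighted likelihoods are 1/2 · 1/10 = 1/20, 1/2 · 3/35 = 3/70; these sum to 13/140.
Normalising, the posterior is P(bag A | data) = 7/13, P(bag B | data) = 6/13.
Averaging over the posterior, P(yellow next | data) = (1)(7/13) + (1/3)(6/13) = 9/13.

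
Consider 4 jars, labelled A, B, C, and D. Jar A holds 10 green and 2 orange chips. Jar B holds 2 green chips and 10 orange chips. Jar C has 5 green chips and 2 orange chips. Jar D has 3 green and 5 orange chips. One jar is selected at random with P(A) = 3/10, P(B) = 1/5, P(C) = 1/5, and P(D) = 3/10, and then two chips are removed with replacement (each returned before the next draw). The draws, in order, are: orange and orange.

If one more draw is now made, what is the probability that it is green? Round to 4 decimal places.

0.3053

For each hypothesis, P(data | H) works out to: P(data | jar A) = (2/12)(2/12) = 0.027778; P(data | jar B) = (10/12)(10/12) = 0.69444; P(data | jar C) = (2/7)(2/7) = 0.081633; P(data | jar D) = (5/8)(5/8) = 0.39062.
Multiplying each by its prior: 3/10 · 0.027778 = 0.0083333, 1/5 · 0.69444 = 0.13889, 1/5 · 0.081633 = 0.016327, 3/10 · 0.39062 = 0.11719; with total 0.28074.
Normalising, the posterior is P(jar A | data) = 0.029684, P(jar B | data) = 0.49473, P(jar C | data) = 0.058156, P(jar D | data) = 0.41743.
Averaging over the posterior, P(green next | data) = (5/6)(0.029684) + (1/6)(0.49473) + (5/7)(0.058156) + (3/8)(0.41743) = 0.30527.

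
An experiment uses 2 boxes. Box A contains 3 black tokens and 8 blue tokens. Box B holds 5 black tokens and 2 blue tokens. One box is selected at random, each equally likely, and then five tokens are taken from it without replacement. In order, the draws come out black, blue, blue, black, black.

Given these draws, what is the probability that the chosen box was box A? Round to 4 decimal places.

The likelihood of the observed sequence under each hypothesis: P(data | box A) = (3/11)(8/10)(7/9)(2/8)(1/7) = 0.0060606; P(data | box B) = (5/7)(2/6)(1/5)(4/4)(3/3) = 0.047619.
Multiplying each by its prior: 1/2 · 0.0060606 = 0.0030303, 1/2 · 0.047619 = 0.02381; with total 0.02684.
So P(box A | data) = (0.0030303) / (0.02684) = 0.1129.

0.1129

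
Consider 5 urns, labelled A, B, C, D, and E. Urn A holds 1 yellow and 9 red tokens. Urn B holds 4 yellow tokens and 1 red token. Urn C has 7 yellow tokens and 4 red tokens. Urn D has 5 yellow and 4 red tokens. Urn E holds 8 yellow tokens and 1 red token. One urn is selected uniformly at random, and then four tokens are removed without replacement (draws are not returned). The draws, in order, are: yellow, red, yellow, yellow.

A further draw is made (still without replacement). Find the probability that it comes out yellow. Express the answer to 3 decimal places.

0.813

Compute the likelihood of the observed sequence for each case: P(data | urn A) = (1/10)(9/9)(0/8) = 0; P(data | urn B) = (4/5)(1/4)(3/3)(2/2) = 0.2; P(data | urn C) = (7/11)(4/10)(6/9)(5/8) = 0.10606; P(data | urn D) = (5/9)(4/8)(4/7)(3/6) = 0.079365; P(data | urn E) = (8/9)(1/8)(7/7)(6/6) = 0.11111.
The prior-weighted likelihoods are 1/5 · 0 = 0, 1/5 · 0.2 = 0.04, 1/5 · 0.10606 = 0.021212, 1/5 · 0.079365 = 0.015873, 1/5 · 0.11111 = 0.022222; these sum to 0.099307.
Dividing through by the total gives posterior P(urn A | data) = 0, P(urn B | data) = 0.40279, P(urn C | data) = 0.2136, P(urn D | data) = 0.15984, P(urn E | data) = 0.22377.
So P(yellow next | data) = Σ P(yellow next | H) P(H | data) = (1)(0.40279) + (4/7)(0.2136) + (2/5)(0.15984) + (1)(0.22377) = 0.81255.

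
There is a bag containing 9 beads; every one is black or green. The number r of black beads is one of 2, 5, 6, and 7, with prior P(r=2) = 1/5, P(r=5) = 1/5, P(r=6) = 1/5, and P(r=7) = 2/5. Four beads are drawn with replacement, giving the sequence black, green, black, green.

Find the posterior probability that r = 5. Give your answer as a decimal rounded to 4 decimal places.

0.3049

The likelihood of the observed sequence under each hypothesis: P(data | r = 2) = (2/9)(7/9)(2/9)(7/9) = 0.029873; P(data | r = 5) = (5/9)(4/9)(5/9)(4/9) = 0.060966; P(data | r = 6) = (6/9)(3/9)(6/9)(3/9) = 0.049383; P(data | r = 7) = (7/9)(2/9)(7/9)(2/9) = 0.029873.
Weighting by the prior gives 1/5 · 0.029873 = 0.0059747, 1/5 · 0.060966 = 0.012193, 1/5 · 0.049383 = 0.0098765, 2/5 · 0.029873 = 0.011949; summing to 0.039994.
Therefore the posterior P(r = 5 | data) = (0.012193) / (0.039994) = 0.30488.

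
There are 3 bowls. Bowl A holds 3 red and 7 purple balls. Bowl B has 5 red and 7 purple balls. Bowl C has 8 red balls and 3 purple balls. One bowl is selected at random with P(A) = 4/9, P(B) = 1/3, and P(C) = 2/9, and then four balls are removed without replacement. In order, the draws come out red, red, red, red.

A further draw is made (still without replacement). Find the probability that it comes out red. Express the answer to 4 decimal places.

Compute the likelihood of the observed sequence for each case: P(data | bowl A) = (3/10)(2/9)(1/8)(0/7) = 0; P(data | bowl B) = (5/12)(4/11)(3/10)(2/9) = 1/99; P(data | bowl C) = (8/11)(7/10)(6/9)(5/8) = 7/33.
Weighting by the prior gives 4/9 · 0 = 0, 1/3 · 1/99 = 1/297, 2/9 · 7/33 = 14/297; summing to 5/99.
Dividing through by the total gives posterior P(bowl A | data) = 0, P(bowl B | data) = 1/15, P(bowl C | data) = 14/15.
So P(red next | data) = Σ P(red next | H) P(H | data) = (1/8)(1/15) + (4/7)(14/15) = 13/24.

0.5417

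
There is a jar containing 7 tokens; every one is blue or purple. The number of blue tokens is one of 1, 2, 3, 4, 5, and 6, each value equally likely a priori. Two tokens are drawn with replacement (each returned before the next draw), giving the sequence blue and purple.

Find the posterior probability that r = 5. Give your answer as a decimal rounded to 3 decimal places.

The likelihood of the observed sequence under each hypothesis: P(data | r = 1) = (1/7)(6/7) = 6/49; P(data | r = 2) = (2/7)(5/7) = 10/49; P(data | r = 3) = (3/7)(4/7) = 12/49; P(data | r = 4) = (4/7)(3/7) = 12/49; P(data | r = 5) = (5/7)(2/7) = 10/49; P(data | r = 6) = (6/7)(1/7) = 6/49.
Weighting by the prior gives 1/6 · 6/49 = 1/49, 1/6 · 10/49 = 5/147, 1/6 · 12/49 = 2/49, 1/6 · 12/49 = 2/49, 1/6 · 10/49 = 5/147, 1/6 · 6/49 = 1/49; with total 4/21.
Hence P(r = 5 | data) = (5/147) / (4/21) = 5/28.

0.179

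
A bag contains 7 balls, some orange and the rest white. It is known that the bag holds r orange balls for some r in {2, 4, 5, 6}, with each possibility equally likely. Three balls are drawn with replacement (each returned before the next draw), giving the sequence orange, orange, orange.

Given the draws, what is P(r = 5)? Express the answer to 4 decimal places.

0.3027

Compute the likelihood of the observed sequence for each case: P(data | r = 2) = (2/7)(2/7)(2/7) = 0.023324; P(data | r = 4) = (4/7)(4/7)(4/7) = 0.18659; P(data | r = 5) = (5/7)(5/7)(5/7) = 0.36443; P(data | r = 6) = (6/7)(6/7)(6/7) = 0.62974.
Multiplying each by its prior: 1/4 · 0.023324 = 0.0058309, 1/4 · 0.18659 = 0.046647, 1/4 · 0.36443 = 0.091108, 1/4 · 0.62974 = 0.15743; with total 0.30102.
So P(r = 5 | data) = (0.091108) / (0.30102) = 0.30266.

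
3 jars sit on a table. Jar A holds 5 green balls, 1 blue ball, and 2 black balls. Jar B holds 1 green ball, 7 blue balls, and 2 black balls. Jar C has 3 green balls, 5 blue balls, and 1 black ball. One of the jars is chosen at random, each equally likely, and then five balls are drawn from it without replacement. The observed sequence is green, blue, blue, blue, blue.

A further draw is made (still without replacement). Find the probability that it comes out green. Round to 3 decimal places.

0.231

Compute the likelihood of the observed sequence for each case: P(data | jar A) = (5/8)(1/7)(0/6) = 0; P(data | jar B) = (1/10)(7/9)(6/8)(5/7)(4/6) = 1/36; P(data | jar C) = (3/9)(5/8)(4/7)(3/6)(2/5) = 1/42.
Weighting by the prior gives 1/3 · 0 = 0, 1/3 · 1/36 = 1/108, 1/3 · 1/42 = 1/126; these sum to 13/756.
Dividing through by the total gives posterior P(jar A | data) = 0, P(jar B | data) = 7/13, P(jar C | data) = 6/13.
Averaging over the posterior, P(green next | data) = (0)(7/13) + (1/2)(6/13) = 3/13.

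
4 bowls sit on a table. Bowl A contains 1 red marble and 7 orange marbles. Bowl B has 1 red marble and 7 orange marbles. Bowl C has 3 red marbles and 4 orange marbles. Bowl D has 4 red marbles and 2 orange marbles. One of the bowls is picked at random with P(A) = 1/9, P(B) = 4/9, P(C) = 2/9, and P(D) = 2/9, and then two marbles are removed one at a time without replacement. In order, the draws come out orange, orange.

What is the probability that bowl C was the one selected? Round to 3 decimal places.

0.128

Under each hypothesis, the probability of the observed sequence is: P(data | bowl A) = (7/8)(6/7) = 0.75; P(data | bowl B) = (7/8)(6/7) = 0.75; P(data | bowl C) = (4/7)(3/6) = 0.28571; P(data | bowl D) = (2/6)(1/5) = 0.066667.
Weighting by the prior gives 1/9 · 0.75 = 0.083333, 4/9 · 0.75 = 0.33333, 2/9 · 0.28571 = 0.063492, 2/9 · 0.066667 = 0.014815; these sum to 0.49497.
Therefore the posterior P(bowl C | data) = (0.063492) / (0.49497) = 0.12827.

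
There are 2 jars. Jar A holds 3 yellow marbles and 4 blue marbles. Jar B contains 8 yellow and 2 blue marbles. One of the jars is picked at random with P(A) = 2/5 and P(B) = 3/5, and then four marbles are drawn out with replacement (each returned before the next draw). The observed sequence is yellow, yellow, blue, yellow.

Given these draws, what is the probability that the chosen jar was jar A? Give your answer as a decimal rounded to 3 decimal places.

Compute the likelihood of the observed sequence for each case: P(data | jar A) = (3/7)(3/7)(4/7)(3/7) = 0.044981; P(data | jar B) = (8/10)(8/10)(2/10)(8/10) = 0.1024.
The prior-weighted likelihoods are 2/5 · 0.044981 = 0.017993, 3/5 · 0.1024 = 0.06144; summing to 0.079433.
Therefore the posterior P(jar A | data) = (0.017993) / (0.079433) = 0.22651.

0.227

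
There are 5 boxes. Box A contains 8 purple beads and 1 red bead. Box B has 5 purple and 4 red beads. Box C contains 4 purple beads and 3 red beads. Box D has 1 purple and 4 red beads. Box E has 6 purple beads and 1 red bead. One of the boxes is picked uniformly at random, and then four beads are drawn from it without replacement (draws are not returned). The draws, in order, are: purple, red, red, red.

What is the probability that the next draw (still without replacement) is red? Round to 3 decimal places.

For each hypothesis, P(data | H) works out to: P(data | box A) = (8/9)(1/8)(0/7) = 0; P(data | box B) = (5/9)(4/8)(3/7)(2/6) = 0.039683; P(data | box C) = (4/7)(3/6)(2/5)(1/4) = 0.028571; P(data | box D) = (1/5)(4/4)(3/3)(2/2) = 0.2; P(data | box E) = (6/7)(1/6)(0/5) = 0.
The prior-weighted likelihoods are 1/5 · 0 = 0, 1/5 · 0.039683 = 0.0079365, 1/5 · 0.028571 = 0.0057143, 1/5 · 0.2 = 0.04, 1/5 · 0 = 0; with total 0.053651.
Dividing through by the total gives posterior P(box A | data) = 0, P(box B | data) = 0.14793, P(box C | data) = 0.10651, P(box D | data) = 0.74556, P(box E | data) = 0.
Averaging over the posterior, P(red next | data) = (1/5)(0.14793) + (0)(0.10651) + (1)(0.74556) = 0.77515.

0.775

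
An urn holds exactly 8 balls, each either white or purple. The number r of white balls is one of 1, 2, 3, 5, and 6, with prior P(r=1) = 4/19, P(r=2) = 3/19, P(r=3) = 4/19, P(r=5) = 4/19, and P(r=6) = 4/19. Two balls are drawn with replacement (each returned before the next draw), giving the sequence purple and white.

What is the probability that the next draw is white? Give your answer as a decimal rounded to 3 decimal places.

The likelihood of the observed sequence under each hypothesis: P(data | r = 1) = (7/8)(1/8) = 7/64; P(data | r = 2) = (6/8)(2/8) = 3/16; P(data | r = 3) = (5/8)(3/8) = 15/64; P(data | r = 5) = (3/8)(5/8) = 15/64; P(data | r = 6) = (2/8)(6/8) = 3/16.
Multiplying each by its prior: 4/19 · 7/64 = 7/304, 3/19 · 3/16 = 9/304, 4/19 · 15/64 = 15/304, 4/19 · 15/64 = 15/304, 4/19 · 3/16 = 3/76; summing to 29/152.
Dividing through by the total gives posterior P(r = 1 | data) = 7/58, P(r = 2 | data) = 9/58, P(r = 3 | data) = 15/58, P(r = 5 | data) = 15/58, P(r = 6 | data) = 6/29.
Averaging over the posterior, P(white next | data) = (1/8)(7/58) + (1/4)(9/58) + (3/8)(15/58) + (5/8)(15/58) + (3/4)(6/29) = 217/464.

0.468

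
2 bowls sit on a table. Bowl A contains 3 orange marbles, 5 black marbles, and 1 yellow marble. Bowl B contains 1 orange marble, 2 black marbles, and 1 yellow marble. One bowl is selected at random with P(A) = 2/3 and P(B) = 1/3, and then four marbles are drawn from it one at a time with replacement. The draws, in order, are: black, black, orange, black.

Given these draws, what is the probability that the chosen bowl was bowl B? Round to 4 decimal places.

0.2147

Under each hypothesis, the probability of the observed sequence is: P(data | bowl A) = (5/9)(5/9)(3/9)(5/9) = 0.057156; P(data | bowl B) = (2/4)(2/4)(1/4)(2/4) = 0.03125.
Weighting by the prior gives 2/3 · 0.057156 = 0.038104, 1/3 · 0.03125 = 0.010417; with total 0.048521.
Therefore the posterior P(bowl B | data) = (0.010417) / (0.048521) = 0.21469.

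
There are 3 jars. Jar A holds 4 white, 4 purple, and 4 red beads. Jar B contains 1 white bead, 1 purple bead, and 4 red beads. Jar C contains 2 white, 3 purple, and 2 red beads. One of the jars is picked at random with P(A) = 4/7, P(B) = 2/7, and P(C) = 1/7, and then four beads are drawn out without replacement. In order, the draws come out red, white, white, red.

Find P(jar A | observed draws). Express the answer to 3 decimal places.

For each hypothesis, P(data | H) works out to: P(data | jar A) = (4/12)(4/11)(3/10)(3/9) = 0.012121; P(data | jar B) = (4/6)(1/5)(0/4) = 0; P(data | jar C) = (2/7)(2/6)(1/5)(1/4) = 0.0047619.
Weighting by the prior gives 4/7 · 0.012121 = 0.0069264, 2/7 · 0 = 0, 1/7 · 0.0047619 = 0.00068027; summing to 0.0076067.
By Bayes' rule, P(jar A | data) = (0.0069264) / (0.0076067) = 0.91057.

0.911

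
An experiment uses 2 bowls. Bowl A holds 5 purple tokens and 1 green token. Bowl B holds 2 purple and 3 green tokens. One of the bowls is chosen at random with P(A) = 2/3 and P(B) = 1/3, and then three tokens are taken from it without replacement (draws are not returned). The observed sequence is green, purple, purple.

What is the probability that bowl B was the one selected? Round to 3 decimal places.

0.231

The likelihood of the observed sequence under each hypothesis: P(data | bowl A) = (1/6)(5/5)(4/4) = 1/6; P(data | bowl B) = (3/5)(2/4)(1/3) = 1/10.
Weighting by the prior gives 2/3 · 1/6 = 1/9, 1/3 · 1/10 = 1/30; these sum to 13/90.
Hence P(bowl B | data) = (1/30) / (13/90) = 3/13.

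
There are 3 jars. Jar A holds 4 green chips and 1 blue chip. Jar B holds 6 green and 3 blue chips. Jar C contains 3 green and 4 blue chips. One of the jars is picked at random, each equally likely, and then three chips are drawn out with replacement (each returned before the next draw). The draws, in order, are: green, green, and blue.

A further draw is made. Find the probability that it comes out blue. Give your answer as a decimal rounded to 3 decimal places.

The likelihood of the observed sequence under each hypothesis: P(data | jar A) = (4/5)(4/5)(1/5) = 0.128; P(data | jar B) = (6/9)(6/9)(3/9) = 0.14815; P(data | jar C) = (3/7)(3/7)(4/7) = 0.10496.
Multiplying each by its prior: 1/3 · 0.128 = 0.042667, 1/3 · 0.14815 = 0.049383, 1/3 · 0.10496 = 0.034985; these sum to 0.12703.
Dividing through by the total gives posterior P(jar A | data) = 0.33587, P(jar B | data) = 0.38873, P(jar C | data) = 0.2754.
Averaging over the posterior, P(blue next | data) = (1/5)(0.33587) + (1/3)(0.38873) + (4/7)(0.2754) = 0.35412.

0.354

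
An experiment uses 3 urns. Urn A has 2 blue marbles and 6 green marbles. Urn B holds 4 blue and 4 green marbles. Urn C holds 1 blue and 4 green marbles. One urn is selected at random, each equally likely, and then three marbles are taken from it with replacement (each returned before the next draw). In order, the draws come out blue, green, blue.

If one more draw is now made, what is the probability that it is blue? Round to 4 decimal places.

0.3954

Compute the likelihood of the observed sequence for each case: P(data | urn A) = (2/8)(6/8)(2/8) = 0.046875; P(data | urn B) = (4/8)(4/8)(4/8) = 0.125; P(data | urn C) = (1/5)(4/5)(1/5) = 0.032.
Weighting by the prior gives 1/3 · 0.046875 = 0.015625, 1/3 · 0.125 = 0.041667, 1/3 · 0.032 = 0.010667; with total 0.067958.
Dividing through by the total gives posterior P(urn A | data) = 0.22992, P(urn B | data) = 0.61312, P(urn C | data) = 0.15696.
So P(blue next | data) = Σ P(blue next | H) P(H | data) = (1/4)(0.22992) + (1/2)(0.61312) + (1/5)(0.15696) = 0.39543.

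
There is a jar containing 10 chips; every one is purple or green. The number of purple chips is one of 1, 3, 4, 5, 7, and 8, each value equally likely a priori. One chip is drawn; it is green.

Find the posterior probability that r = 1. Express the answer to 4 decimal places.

Under each hypothesis, the probability of this draw is: P(data | r = 1) = (9/10) = 9/10; P(data | r = 3) = (7/10) = 7/10; P(data | r = 4) = (6/10) = 3/5; P(data | r = 5) = (5/10) = 1/2; P(data | r = 7) = (3/10) = 3/10; P(data | r = 8) = (2/10) = 1/5.
Weighting by the prior gives 1/6 · 9/10 = 3/20, 1/6 · 7/10 = 7/60, 1/6 · 3/5 = 1/10, 1/6 · 1/2 = 1/12, 1/6 · 3/10 = 1/20, 1/6 · 1/5 = 1/30; these sum to 8/15.
By Bayes' rule, P(r = 1 | data) = (3/20) / (8/15) = 9/32.

0.2813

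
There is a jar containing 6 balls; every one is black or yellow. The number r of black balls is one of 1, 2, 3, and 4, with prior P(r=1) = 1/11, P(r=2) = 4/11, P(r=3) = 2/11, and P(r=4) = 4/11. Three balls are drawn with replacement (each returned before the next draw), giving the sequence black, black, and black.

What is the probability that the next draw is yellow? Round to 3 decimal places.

0.392

Compute the likelihood of the observed sequence for each case: P(data | r = 1) = (1/6)(1/6)(1/6) = 0.0046296; P(data | r = 2) = (2/6)(2/6)(2/6) = 0.037037; P(data | r = 3) = (3/6)(3/6)(3/6) = 0.125; P(data | r = 4) = (4/6)(4/6)(4/6) = 0.2963.
Multiplying each by its prior: 1/11 · 0.0046296 = 0.00042088, 4/11 · 0.037037 = 0.013468, 2/11 · 0.125 = 0.022727, 4/11 · 0.2963 = 0.10774; these sum to 0.14436.
Normalising, the posterior is P(r = 1 | data) = 0.0029155, P(r = 2 | data) = 0.093294, P(r = 3 | data) = 0.15743, P(r = 4 | data) = 0.74636.
Averaging over the posterior, P(yellow next | data) = (5/6)(0.0029155) + (2/3)(0.093294) + (1/2)(0.15743) + (1/3)(0.74636) = 0.39213.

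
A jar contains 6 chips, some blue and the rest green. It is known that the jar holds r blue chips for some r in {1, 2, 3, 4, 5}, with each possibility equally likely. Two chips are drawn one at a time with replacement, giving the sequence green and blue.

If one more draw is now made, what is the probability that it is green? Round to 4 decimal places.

0.5000

Compute the likelihood of the observed sequence for each case: P(data | r = 1) = (5/6)(1/6) = 5/36; P(data | r = 2) = (4/6)(2/6) = 2/9; P(data | r = 3) = (3/6)(3/6) = 1/4; P(data | r = 4) = (2/6)(4/6) = 2/9; P(data | r = 5) = (1/6)(5/6) = 5/36.
The prior-weighted likelihoods are 1/5 · 5/36 = 1/36, 1/5 · 2/9 = 2/45, 1/5 · 1/4 = 1/20, 1/5 · 2/9 = 2/45, 1/5 · 5/36 = 1/36; summing to 7/36.
The posterior is then P(r = 1 | data) = 1/7, P(r = 2 | data) = 8/35, P(r = 3 | data) = 9/35, P(r = 4 | data) = 8/35, P(r = 5 | data) = 1/7.
The predictive probability is P(green next | data) = (5/6)(1/7) + (2/3)(8/35) + (1/2)(9/35) + (1/3)(8/35) + (1/6)(1/7) = 1/2.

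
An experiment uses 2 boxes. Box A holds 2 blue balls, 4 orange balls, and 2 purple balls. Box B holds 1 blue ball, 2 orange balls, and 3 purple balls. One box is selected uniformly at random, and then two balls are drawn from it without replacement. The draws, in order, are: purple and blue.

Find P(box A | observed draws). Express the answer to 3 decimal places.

0.417

Under each hypothesis, the probability of the observed sequence is: P(data | box A) = (2/8)(2/7) = 1/14; P(data | box B) = (3/6)(1/5) = 1/10.
Multiplying each by its prior: 1/2 · 1/14 = 1/28, 1/2 · 1/10 = 1/20; summing to 3/35.
By Bayes' rule, P(box A | data) = (1/28) / (3/35) = 5/12.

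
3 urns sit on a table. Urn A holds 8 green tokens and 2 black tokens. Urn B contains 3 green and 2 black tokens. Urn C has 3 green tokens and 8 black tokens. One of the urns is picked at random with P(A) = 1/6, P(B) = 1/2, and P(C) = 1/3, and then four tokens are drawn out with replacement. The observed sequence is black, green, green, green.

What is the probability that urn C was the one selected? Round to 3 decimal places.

0.075

For each hypothesis, P(data | H) works out to: P(data | urn A) = (2/10)(8/10)(8/10)(8/10) = 0.1024; P(data | urn B) = (2/5)(3/5)(3/5)(3/5) = 0.0864; P(data | urn C) = (8/11)(3/11)(3/11)(3/11) = 0.014753.
The prior-weighted likelihoods are 1/6 · 0.1024 = 0.017067, 1/2 · 0.0864 = 0.0432, 1/3 · 0.014753 = 0.0049177; these sum to 0.065184.
Hence P(urn C | data) = (0.0049177) / (0.065184) = 0.075443.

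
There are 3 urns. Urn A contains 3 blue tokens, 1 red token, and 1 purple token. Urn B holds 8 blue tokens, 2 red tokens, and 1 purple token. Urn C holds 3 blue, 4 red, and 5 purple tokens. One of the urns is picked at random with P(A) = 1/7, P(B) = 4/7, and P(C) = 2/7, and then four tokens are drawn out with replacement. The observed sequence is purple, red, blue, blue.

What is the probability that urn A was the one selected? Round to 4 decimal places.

Compute the likelihood of the observed sequence for each case: P(data | urn A) = (1/5)(1/5)(3/5)(3/5) = 0.0144; P(data | urn B) = (1/11)(2/11)(8/11)(8/11) = 0.0087426; P(data | urn C) = (5/12)(4/12)(3/12)(3/12) = 0.0086806.
The prior-weighted likelihoods are 1/7 · 0.0144 = 0.0020571, 4/7 · 0.0087426 = 0.0049958, 2/7 · 0.0086806 = 0.0024802; with total 0.0095331.
Hence P(urn A | data) = (0.0020571) / (0.0095331) = 0.21579.

0.2158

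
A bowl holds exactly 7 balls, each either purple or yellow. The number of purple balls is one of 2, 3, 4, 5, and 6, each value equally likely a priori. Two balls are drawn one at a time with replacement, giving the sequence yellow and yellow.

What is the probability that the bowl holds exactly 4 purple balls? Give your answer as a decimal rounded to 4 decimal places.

0.1636

Compute the likelihood of the observed sequence for each case: P(data | r = 2) = (5/7)(5/7) = 25/49; P(data | r = 3) = (4/7)(4/7) = 16/49; P(data | r = 4) = (3/7)(3/7) = 9/49; P(data | r = 5) = (2/7)(2/7) = 4/49; P(data | r = 6) = (1/7)(1/7) = 1/49.
Weighting by the prior gives 1/5 · 25/49 = 5/49, 1/5 · 16/49 = 16/245, 1/5 · 9/49 = 9/245, 1/5 · 4/49 = 4/245, 1/5 · 1/49 = 1/245; summing to 11/49.
By Bayes' rule, P(r = 4 | data) = (9/245) / (11/49) = 9/55.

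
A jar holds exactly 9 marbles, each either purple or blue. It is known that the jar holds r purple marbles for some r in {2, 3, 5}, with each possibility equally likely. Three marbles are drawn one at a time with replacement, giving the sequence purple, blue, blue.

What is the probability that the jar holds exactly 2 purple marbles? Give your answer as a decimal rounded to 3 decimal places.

0.343

Under each hypothesis, the probability of the observed sequence is: P(data | r = 2) = (2/9)(7/9)(7/9) = 0.13443; P(data | r = 3) = (3/9)(6/9)(6/9) = 0.14815; P(data | r = 5) = (5/9)(4/9)(4/9) = 0.10974.
Multiplying each by its prior: 1/3 · 0.13443 = 0.04481, 1/3 · 0.14815 = 0.049383, 1/3 · 0.10974 = 0.03658; these sum to 0.13077.
So P(r = 2 | data) = (0.04481) / (0.13077) = 0.34266.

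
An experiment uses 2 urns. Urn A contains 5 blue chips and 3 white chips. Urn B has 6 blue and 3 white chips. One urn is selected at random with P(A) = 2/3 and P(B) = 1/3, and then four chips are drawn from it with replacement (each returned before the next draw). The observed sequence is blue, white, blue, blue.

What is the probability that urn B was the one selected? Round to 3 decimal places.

For each hypothesis, P(data | H) works out to: P(data | urn A) = (5/8)(3/8)(5/8)(5/8) = 0.091553; P(data | urn B) = (6/9)(3/9)(6/9)(6/9) = 0.098765.
The prior-weighted likelihoods are 2/3 · 0.091553 = 0.061035, 1/3 · 0.098765 = 0.032922; these sum to 0.093957.
By Bayes' rule, P(urn B | data) = (0.032922) / (0.093957) = 0.35039.

0.350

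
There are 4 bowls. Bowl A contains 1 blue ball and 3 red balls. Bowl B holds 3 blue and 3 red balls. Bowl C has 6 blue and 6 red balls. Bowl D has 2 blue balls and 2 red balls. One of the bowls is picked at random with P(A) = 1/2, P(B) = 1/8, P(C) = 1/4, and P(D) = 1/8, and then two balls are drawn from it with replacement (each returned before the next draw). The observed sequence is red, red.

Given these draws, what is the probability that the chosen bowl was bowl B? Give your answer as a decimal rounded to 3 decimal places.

0.077

For each hypothesis, P(data | H) works out to: P(data | bowl A) = (3/4)(3/4) = 9/16; P(data | bowl B) = (3/6)(3/6) = 1/4; P(data | bowl C) = (6/12)(6/12) = 1/4; P(data | bowl D) = (2/4)(2/4) = 1/4.
The prior-weighted likelihoods are 1/2 · 9/16 = 9/32, 1/8 · 1/4 = 1/32, 1/4 · 1/4 = 1/16, 1/8 · 1/4 = 1/32; summing to 13/32.
By Bayes' rule, P(bowl B | data) = (1/32) / (13/32) = 1/13.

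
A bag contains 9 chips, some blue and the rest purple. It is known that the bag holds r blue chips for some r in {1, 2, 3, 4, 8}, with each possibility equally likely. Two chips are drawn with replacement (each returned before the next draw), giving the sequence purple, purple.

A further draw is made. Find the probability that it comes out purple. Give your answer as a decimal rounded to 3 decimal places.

Compute the likelihood of the observed sequence for each case: P(data | r = 1) = (8/9)(8/9) = 64/81; P(data | r = 2) = (7/9)(7/9) = 49/81; P(data | r = 3) = (6/9)(6/9) = 4/9; P(data | r = 4) = (5/9)(5/9) = 25/81; P(data | r = 8) = (1/9)(1/9) = 1/81.
The prior-weighted likelihoods are 1/5 · 64/81 = 64/405, 1/5 · 49/81 = 49/405, 1/5 · 4/9 = 4/45, 1/5 · 25/81 = 5/81, 1/5 · 1/81 = 1/405; with total 35/81.
Dividing through by the total gives posterior P(r = 1 | data) = 64/175, P(r = 2 | data) = 7/25, P(r = 3 | data) = 36/175, P(r = 4 | data) = 1/7, P(r = 8 | data) = 1/175.
The predictive probability is P(purple next | data) = (8/9)(64/175) + (7/9)(7/25) + (2/3)(36/175) + (5/9)(1/7) + (1/9)(1/175) = 19/25.

0.760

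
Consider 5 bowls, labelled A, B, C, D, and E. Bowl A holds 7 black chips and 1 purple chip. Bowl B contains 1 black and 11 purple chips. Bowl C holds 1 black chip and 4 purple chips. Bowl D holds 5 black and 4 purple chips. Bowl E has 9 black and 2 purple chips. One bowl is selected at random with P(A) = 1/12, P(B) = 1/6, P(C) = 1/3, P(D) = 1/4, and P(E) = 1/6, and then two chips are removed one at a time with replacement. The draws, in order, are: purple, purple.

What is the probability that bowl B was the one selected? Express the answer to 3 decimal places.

Under each hypothesis, the probability of the observed sequence is: P(data | bowl A) = (1/8)(1/8) = 0.015625; P(data | bowl B) = (11/12)(11/12) = 0.84028; P(data | bowl C) = (4/5)(4/5) = 0.64; P(data | bowl D) = (4/9)(4/9) = 0.19753; P(data | bowl E) = (2/11)(2/11) = 0.033058.
The prior-weighted likelihoods are 1/12 · 0.015625 = 0.0013021, 1/6 · 0.84028 = 0.14005, 1/3 · 0.64 = 0.21333, 1/4 · 0.19753 = 0.049383, 1/6 · 0.033058 = 0.0055096; these sum to 0.40957.
Therefore the posterior P(bowl B | data) = (0.14005) / (0.40957) = 0.34193.

0.342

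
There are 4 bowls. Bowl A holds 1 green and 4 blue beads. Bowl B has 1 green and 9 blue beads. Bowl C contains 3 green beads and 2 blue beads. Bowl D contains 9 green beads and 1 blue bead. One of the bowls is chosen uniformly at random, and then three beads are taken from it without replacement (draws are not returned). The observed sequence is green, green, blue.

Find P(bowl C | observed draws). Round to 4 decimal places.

0.6667

The likelihood of the observed sequence under each hypothesis: P(data | bowl A) = (1/5)(0/4) = 0; P(data | bowl B) = (1/10)(0/9) = 0; P(data | bowl C) = (3/5)(2/4)(2/3) = 1/5; P(data | bowl D) = (9/10)(8/9)(1/8) = 1/10.
Multiplying each by its prior: 1/4 · 0 = 0, 1/4 · 0 = 0, 1/4 · 1/5 = 1/20, 1/4 · 1/10 = 1/40; these sum to 3/40.
So P(bowl C | data) = (1/20) / (3/40) = 2/3.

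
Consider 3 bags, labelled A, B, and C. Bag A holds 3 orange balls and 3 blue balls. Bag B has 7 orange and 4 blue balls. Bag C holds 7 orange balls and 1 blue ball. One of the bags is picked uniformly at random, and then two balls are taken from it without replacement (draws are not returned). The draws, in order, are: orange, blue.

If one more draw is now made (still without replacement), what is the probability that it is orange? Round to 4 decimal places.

For each hypothesis, P(data | H) works out to: P(data | bag A) = (3/6)(3/5) = 0.3; P(data | bag B) = (7/11)(4/10) = 0.25455; P(data | bag C) = (7/8)(1/7) = 0.125.
Weighting by the prior gives 1/3 · 0.3 = 0.1, 1/3 · 0.25455 = 0.084848, 1/3 · 0.125 = 0.041667; with total 0.22652.
Normalising, the posterior is P(bag A | data) = 0.44147, P(bag B | data) = 0.37458, P(bag C | data) = 0.18395.
Averaging over the posterior, P(orange next | data) = (1/2)(0.44147) + (2/3)(0.37458) + (1)(0.18395) = 0.6544.

0.6544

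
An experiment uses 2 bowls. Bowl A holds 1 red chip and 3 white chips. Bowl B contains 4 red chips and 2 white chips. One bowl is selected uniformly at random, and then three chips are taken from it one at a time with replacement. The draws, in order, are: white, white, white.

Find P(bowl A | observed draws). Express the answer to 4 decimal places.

Under each hypothesis, the probability of the observed sequence is: P(data | bowl A) = (3/4)(3/4)(3/4) = 0.42188; P(data | bowl B) = (2/6)(2/6)(2/6) = 0.037037.
Weighting by the prior gives 1/2 · 0.42188 = 0.21094, 1/2 · 0.037037 = 0.018519; summing to 0.22946.
By Bayes' rule, P(bowl A | data) = (0.21094) / (0.22946) = 0.91929.

0.9193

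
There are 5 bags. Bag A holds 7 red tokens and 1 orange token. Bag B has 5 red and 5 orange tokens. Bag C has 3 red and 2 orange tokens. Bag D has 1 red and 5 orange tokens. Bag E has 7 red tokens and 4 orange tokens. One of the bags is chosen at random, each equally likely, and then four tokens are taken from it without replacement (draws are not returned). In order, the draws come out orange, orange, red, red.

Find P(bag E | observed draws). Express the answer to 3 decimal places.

0.262

Compute the likelihood of the observed sequence for each case: P(data | bag A) = (1/8)(0/7) = 0; P(data | bag B) = (5/10)(4/9)(5/8)(4/7) = 0.079365; P(data | bag C) = (2/5)(1/4)(3/3)(2/2) = 0.1; P(data | bag D) = (5/6)(4/5)(1/4)(0/3) = 0; P(data | bag E) = (4/11)(3/10)(7/9)(6/8) = 0.063636.
The prior-weighted likelihoods are 1/5 · 0 = 0, 1/5 · 0.079365 = 0.015873, 1/5 · 0.1 = 0.02, 1/5 · 0 = 0, 1/5 · 0.063636 = 0.012727; these sum to 0.0486.
Hence P(bag E | data) = (0.012727) / (0.0486) = 0.26188.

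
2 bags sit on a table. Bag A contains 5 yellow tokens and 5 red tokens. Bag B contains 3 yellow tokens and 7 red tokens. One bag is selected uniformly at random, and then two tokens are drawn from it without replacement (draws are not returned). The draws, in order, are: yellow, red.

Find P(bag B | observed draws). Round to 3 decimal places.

For each hypothesis, P(data | H) works out to: P(data | bag A) = (5/10)(5/9) = 5/18; P(data | bag B) = (3/10)(7/9) = 7/30.
Weighting by the prior gives 1/2 · 5/18 = 5/36, 1/2 · 7/30 = 7/60; summing to 23/90.
By Bayes' rule, P(bag B | data) = (7/60) / (23/90) = 21/46.

0.457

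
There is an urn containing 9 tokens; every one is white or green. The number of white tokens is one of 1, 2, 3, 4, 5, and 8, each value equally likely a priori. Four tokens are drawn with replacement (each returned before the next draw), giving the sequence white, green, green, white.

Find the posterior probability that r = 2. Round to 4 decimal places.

For each hypothesis, P(data | H) works out to: P(data | r = 1) = (1/9)(8/9)(8/9)(1/9) = 0.0097546; P(data | r = 2) = (2/9)(7/9)(7/9)(2/9) = 0.029873; P(data | r = 3) = (3/9)(6/9)(6/9)(3/9) = 0.049383; P(data | r = 4) = (4/9)(5/9)(5/9)(4/9) = 0.060966; P(data | r = 5) = (5/9)(4/9)(4/9)(5/9) = 0.060966; P(data | r = 8) = (8/9)(1/9)(1/9)(8/9) = 0.0097546.
Multiplying each by its prior: 1/6 · 0.0097546 = 0.0016258, 1/6 · 0.029873 = 0.0049789, 1/6 · 0.049383 = 0.0082305, 1/6 · 0.060966 = 0.010161, 1/6 · 0.060966 = 0.010161, 1/6 · 0.0097546 = 0.0016258; with total 0.036783.
Hence P(r = 2 | data) = (0.0049789) / (0.036783) = 0.13536.

0.1354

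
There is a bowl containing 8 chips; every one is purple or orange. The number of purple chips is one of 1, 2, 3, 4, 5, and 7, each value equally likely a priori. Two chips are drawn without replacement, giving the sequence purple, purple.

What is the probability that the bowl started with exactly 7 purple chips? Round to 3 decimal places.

0.512

Under each hypothesis, the probability of the observed sequence is: P(data | r = 1) = (1/8)(0/7) = 0; P(data | r = 2) = (2/8)(1/7) = 1/28; P(data | r = 3) = (3/8)(2/7) = 3/28; P(data | r = 4) = (4/8)(3/7) = 3/14; P(data | r = 5) = (5/8)(4/7) = 5/14; P(data | r = 7) = (7/8)(6/7) = 3/4.
Multiplying each by its prior: 1/6 · 0 = 0, 1/6 · 1/28 = 1/168, 1/6 · 3/28 = 1/56, 1/6 · 3/14 = 1/28, 1/6 · 5/14 = 5/84, 1/6 · 3/4 = 1/8; with total 41/168.
Hence P(r = 7 | data) = (1/8) / (41/168) = 21/41.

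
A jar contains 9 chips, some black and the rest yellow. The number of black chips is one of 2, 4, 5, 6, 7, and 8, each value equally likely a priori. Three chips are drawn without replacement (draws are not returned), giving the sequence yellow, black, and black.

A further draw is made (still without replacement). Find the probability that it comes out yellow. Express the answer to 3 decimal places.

For each hypothesis, P(data | H) works out to: P(data | r = 2) = (7/9)(2/8)(1/7) = 1/36; P(data | r = 4) = (5/9)(4/8)(3/7) = 5/42; P(data | r = 5) = (4/9)(5/8)(4/7) = 10/63; P(data | r = 6) = (3/9)(6/8)(5/7) = 5/28; P(data | r = 7) = (2/9)(7/8)(6/7) = 1/6; P(data | r = 8) = (1/9)(8/8)(7/7) = 1/9.
Multiplying each by its prior: 1/6 · 1/36 = 1/216, 1/6 · 5/42 = 5/252, 1/6 · 10/63 = 5/189, 1/6 · 5/28 = 5/168, 1/6 · 1/6 = 1/36, 1/6 · 1/9 = 1/54; these sum to 8/63.
Normalising, the posterior is P(r = 2 | data) = 7/192, P(r = 4 | data) = 5/32, P(r = 5 | data) = 5/24, P(r = 6 | data) = 15/64, P(r = 7 | data) = 7/32, P(r = 8 | data) = 7/48.
The predictive probability is P(yellow next | data) = (1)(7/192) + (2/3)(5/32) + (1/2)(5/24) + (1/3)(15/64) + (1/6)(7/32) + (0)(7/48) = 23/64.

0.359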